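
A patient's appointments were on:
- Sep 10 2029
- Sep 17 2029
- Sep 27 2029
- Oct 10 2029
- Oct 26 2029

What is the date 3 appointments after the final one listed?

The spacing grows by 3 each time: 7, 10, 13, 16 days.
Next gap: 19 days. Oct 26 2029 + 19 days = Nov 14 2029.
Next gap: 22 days. Nov 14 2029 + 22 days = Dec 6 2029.
Next gap: 25 days. Dec 6 2029 + 25 days = Dec 31 2029.

Dec 31 2029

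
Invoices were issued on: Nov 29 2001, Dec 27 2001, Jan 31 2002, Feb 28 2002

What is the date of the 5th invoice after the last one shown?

Jul 25 2002

These are Thursdays with 28, 35, 28-day gaps.
Each is the final Thursday of its month — Nov 29 2001 is past the 28th, so '4th Thursday' doesn't fit.
March 2002 ends with Thursday Mar 28 2002.
April 2002 ends with Thursday Apr 25 2002.
Last Thursday of May 2002: May 30 2002.
June 2002 ends with Thursday Jun 27 2002.
Last Thursday of July 2002: Jul 25 2002.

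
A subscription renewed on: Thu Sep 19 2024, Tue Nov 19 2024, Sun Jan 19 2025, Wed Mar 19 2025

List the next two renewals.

Gaps: 61, 61, 59 days — not constant. Every event is on the 19th of the month.
Pattern: the 19th of every 2 months.
May 2025: Mon May 19 2025.
July 2025: Sat Jul 19 2025.

Mon May 19 2025, Sat Jul 19 2025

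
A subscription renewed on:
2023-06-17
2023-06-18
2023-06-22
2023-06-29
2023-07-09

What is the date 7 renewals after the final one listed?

Gaps: 1, 4, 7, 10 days — each gap is 3 larger than the previous one.
Next gap: 13 days. 2023-07-09 + 13 days = 2023-07-22.
Next gap: 16 days. 2023-07-22 + 16 days = 2023-08-07.
Next gap: 19 days. 2023-08-07 + 19 days = 2023-08-26.
Next gap: 22 days. 2023-08-26 + 22 days = 2023-09-17.
Next gap: 25 days. 2023-09-17 + 25 days = 2023-10-12.
Next gap: 28 days. 2023-10-12 + 28 days = 2023-11-09.
Next gap: 31 days. 2023-11-09 + 31 days = 2023-12-10.

2023-12-10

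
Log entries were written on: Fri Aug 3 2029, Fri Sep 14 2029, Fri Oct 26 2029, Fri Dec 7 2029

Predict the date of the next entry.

Fri Jan 18 2030

The spacing is 42, 42, 42 days — always 42 days.
Fri Dec 7 2029 + 42 days = Fri Jan 18 2030.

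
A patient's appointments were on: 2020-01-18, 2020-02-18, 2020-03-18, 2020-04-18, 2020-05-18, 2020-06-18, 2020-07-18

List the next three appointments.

Gaps: 31, 29, 31, 30, 31, 30 days — not constant. Every event is on the 18th of the month.
Pattern: the 18th of each month.
Next: August 2020 → 2020-08-18.
September 2020: 2020-09-18.
Next: October 2020 → 2020-10-18.

2020-08-18, 2020-09-18, 2020-10-18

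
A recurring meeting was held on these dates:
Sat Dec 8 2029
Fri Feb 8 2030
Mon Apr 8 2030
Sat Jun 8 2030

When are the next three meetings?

Thu Aug 8 2030, Tue Oct 8 2030, Sun Dec 8 2030

The day-of-month is always 8 (62, 59, 61 days between events).
So this recurs on the 8th of every 2 months.
August 2030: Thu Aug 8 2030.
Next: October 2030 → Tue Oct 8 2030.
December 2030: Sun Dec 8 2030.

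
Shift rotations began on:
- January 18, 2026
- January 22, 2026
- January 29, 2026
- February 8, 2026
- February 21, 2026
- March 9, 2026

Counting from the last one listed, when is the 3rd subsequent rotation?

Gaps: 4, 7, 10, 13, 16 days — each gap is 3 larger than the previous one.
Next gap: 19 days. March 9, 2026 + 19 days = March 28, 2026.
Next gap: 22 days. March 28, 2026 + 22 days = April 19, 2026.
Next gap: 25 days. April 19, 2026 + 25 days = May 14, 2026.

May 14, 2026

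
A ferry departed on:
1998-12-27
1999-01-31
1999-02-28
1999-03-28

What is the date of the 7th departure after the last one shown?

All Sundays; the gaps (35, 28, 28) vary with month length.
This is the last Sunday of each month.
April 1999 ends with Sunday 1999-04-25.
May 1999 ends with Sunday 1999-05-30.
Last Sunday of June 1999: 1999-06-27.
July 1999 ends with Sunday 1999-07-25.
August 1999 ends with Sunday 1999-08-29.
Last Sunday of September 1999: 1999-09-26.
October 1999 ends with Sunday 1999-10-31.

1999-10-31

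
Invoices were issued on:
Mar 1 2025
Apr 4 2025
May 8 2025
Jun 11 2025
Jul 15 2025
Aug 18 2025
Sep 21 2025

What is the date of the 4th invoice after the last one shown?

Feb 4 2026

The spacing is 34, 34, 34, 34, 34, 34 days — always 34 days.
Sep 21 2025 + 34 days = Oct 25 2025.
Oct 25 2025 + 34 days = Nov 28 2025.
Nov 28 2025 + 34 days = Jan 1 2026.
Jan 1 2026 + 34 days = Feb 4 2026.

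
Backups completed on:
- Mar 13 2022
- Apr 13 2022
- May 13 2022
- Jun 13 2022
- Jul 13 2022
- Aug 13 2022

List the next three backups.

Sep 13 2022, Oct 13 2022, Nov 13 2022

The day-of-month is always 13 (31, 30, 31, 30, 31 days between events).
So this recurs on the 13th of each month.
September 2022: Sep 13 2022.
Next: October 2022 → Oct 13 2022.
November 2022: Nov 13 2022.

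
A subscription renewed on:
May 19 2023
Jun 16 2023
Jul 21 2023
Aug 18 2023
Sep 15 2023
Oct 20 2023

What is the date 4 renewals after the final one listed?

These are Fridays at 28- or 35-day spacing (28, 35, 28, 28, 35).
The pattern: 3rd Friday of the month.
November 2023 — 3rd Friday is Nov 17 2023.
December 2023 — 3rd Friday is Dec 15 2023.
3rd Friday of January 2024: Jan 19 2024.
3rd Friday of February 2024: Feb 16 2024.

Feb 16 2024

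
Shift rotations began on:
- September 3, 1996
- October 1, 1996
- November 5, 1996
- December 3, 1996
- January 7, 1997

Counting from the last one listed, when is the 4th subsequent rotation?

All dates are Tuesdays, 28, 35, 28, 35 days apart.
Specifically, the 1st Tuesday of each month.
February 1997 — 1st Tuesday is February 4, 1997.
March 1997 — 1st Tuesday is March 4, 1997.
April 1997 — 1st Tuesday is April 1, 1997.
1st Tuesday of May 1997: May 6, 1997.

May 6, 1997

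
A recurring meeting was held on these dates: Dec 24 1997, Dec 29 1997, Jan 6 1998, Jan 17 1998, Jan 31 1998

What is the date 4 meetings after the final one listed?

Apr 27 1998

Intervals are 5, 8, 11, 14 days — an arithmetic progression with common difference 3.
Next gap: 17 days. Jan 31 1998 + 17 days = Feb 17 1998.
Next gap: 20 days. Feb 17 1998 + 20 days = Mar 9 1998.
Next gap: 23 days. Mar 9 1998 + 23 days = Apr 1 1998.
Next gap: 26 days. Apr 1 1998 + 26 days = Apr 27 1998.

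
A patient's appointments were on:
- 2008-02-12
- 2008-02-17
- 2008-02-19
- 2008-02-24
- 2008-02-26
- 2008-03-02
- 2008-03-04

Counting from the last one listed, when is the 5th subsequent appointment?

Gaps: 5, 2, 5, 2, 5, 2 days — not constant, but cyclic with period 2.
The events fall on every Tuesday and Sunday.
Next Sunday: 2008-03-09.
The following Tuesday is 2008-03-11.
The following Sunday is 2008-03-16.
The following Tuesday is 2008-03-18.
Next Sunday: 2008-03-23.

2008-03-23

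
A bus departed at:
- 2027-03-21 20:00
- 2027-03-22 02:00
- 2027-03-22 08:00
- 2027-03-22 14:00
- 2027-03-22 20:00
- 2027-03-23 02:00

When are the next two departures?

2027-03-23 08:00, 2027-03-23 14:00

The interval is a steady 6 hours (6, 6, 6, 6, 6).
2027-03-23 02:00 + 6 h = 2027-03-23 08:00.
2027-03-23 08:00 + 6 h = 2027-03-23 14:00.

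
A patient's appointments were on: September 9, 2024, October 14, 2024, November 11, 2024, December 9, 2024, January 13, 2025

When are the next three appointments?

February 10, 2025; March 10, 2025; April 14, 2025

These are Mondays at 28- or 35-day spacing (35, 28, 28, 35).
The pattern: 2nd Monday of the month.
2nd Monday of February 2025: February 10, 2025.
2nd Monday of March 2025: March 10, 2025.
April 2025 — 2nd Monday is April 14, 2025.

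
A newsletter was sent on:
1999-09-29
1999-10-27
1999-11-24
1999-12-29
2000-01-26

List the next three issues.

2000-02-23, 2000-03-29, 2000-04-26

These are Wednesdays with 28, 28, 35, 28-day gaps.
Each is the final Wednesday of its month — 1999-09-29 is past the 28th, so '4th Wednesday' doesn't fit.
Last Wednesday of February 2000: 2000-02-23.
Last Wednesday of March 2000: 2000-03-29.
Last Wednesday of April 2000: 2000-04-26.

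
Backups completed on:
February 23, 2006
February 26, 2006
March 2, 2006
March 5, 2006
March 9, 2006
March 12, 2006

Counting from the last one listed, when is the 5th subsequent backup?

March 30, 2006

Every event lands on a Thursday or Sunday (gaps cycle 3, 4, 3, 4, 3).
So the schedule is: every Thursday and Sunday.
The following Thursday is March 16, 2006.
Next Sunday: March 19, 2006.
Next Thursday: March 23, 2006.
Next Sunday: March 26, 2006.
Next Thursday: March 30, 2006.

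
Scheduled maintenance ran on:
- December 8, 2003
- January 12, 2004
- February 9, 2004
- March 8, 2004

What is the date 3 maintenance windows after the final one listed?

These are Mondays at 28- or 35-day spacing (35, 28, 28).
The pattern: 2nd Monday of the month.
2nd Monday of April 2004: April 12, 2004.
May 2004 — 2nd Monday is May 10, 2004.
June 2004 — 2nd Monday is June 14, 2004.

June 14, 2004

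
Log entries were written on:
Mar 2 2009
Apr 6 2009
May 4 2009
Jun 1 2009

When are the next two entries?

Gaps: 35, 28, 28 days — a mix of 28 and 35. Every date is a Monday.
Each is the 1st Monday of its month.
1st Monday of July 2009: Jul 6 2009.
1st Monday of August 2009: Aug 3 2009.

Jul 6 2009, Aug 3 2009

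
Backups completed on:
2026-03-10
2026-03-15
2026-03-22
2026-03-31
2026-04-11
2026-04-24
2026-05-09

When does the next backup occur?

Intervals are 5, 7, 9, 11, 13, 15 days — an arithmetic progression with common difference 2.
Next gap: 17 days. 2026-05-09 + 17 days = 2026-05-26.

2026-05-26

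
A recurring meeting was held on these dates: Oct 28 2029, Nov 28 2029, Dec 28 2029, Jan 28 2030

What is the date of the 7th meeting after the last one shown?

Each date is the 28th; the gaps (31, 30, 31) track the month lengths.
The rule is the 28th of each month.
Next: February 2030 → Feb 28 2030.
Next: March 2030 → Mar 28 2030.
April 2030: Apr 28 2030.
May 2030: May 28 2030.
Next: June 2030 → Jun 28 2030.
July 2030: Jul 28 2030.
August 2030: Aug 28 2030.

Aug 28 2030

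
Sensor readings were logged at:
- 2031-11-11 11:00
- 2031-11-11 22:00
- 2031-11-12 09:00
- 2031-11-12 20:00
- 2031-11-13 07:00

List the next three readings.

2031-11-13 18:00, 2031-11-14 05:00, 2031-11-14 16:00

The interval is a steady 11 hours (11, 11, 11, 11).
2031-11-13 07:00 + 11 h = 2031-11-13 18:00.
2031-11-13 18:00 + 11 h = 2031-11-14 05:00.
2031-11-14 05:00 + 11 h = 2031-11-14 16:00.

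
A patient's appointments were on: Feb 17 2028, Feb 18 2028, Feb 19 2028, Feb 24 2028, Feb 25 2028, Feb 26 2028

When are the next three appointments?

Mar 2 2028, Mar 3 2028, Mar 4 2028

Gaps: 1, 1, 5, 1, 1 days — not constant, but cyclic with period 3.
The events fall on every Thursday, Friday and Saturday.
The following Thursday is Mar 2 2028.
The following Friday is Mar 3 2028.
The following Saturday is Mar 4 2028.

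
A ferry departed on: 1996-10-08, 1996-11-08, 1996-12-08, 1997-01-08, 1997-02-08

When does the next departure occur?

The day-of-month is always 8 (31, 30, 31, 31 days between events).
So this recurs on the 8th of each month.
March 1997: 1997-03-08.

1997-03-08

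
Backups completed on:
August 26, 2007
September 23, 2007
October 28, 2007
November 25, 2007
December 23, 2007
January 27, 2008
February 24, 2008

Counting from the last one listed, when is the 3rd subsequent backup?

All dates are Sundays, 28, 35, 28, 28, 35, 28 days apart.
Specifically, the 4th Sunday of each month.
March 2008 — 4th Sunday is March 23, 2008.
4th Sunday of April 2008: April 27, 2008.
May 2008 — 4th Sunday is May 25, 2008.

May 25, 2008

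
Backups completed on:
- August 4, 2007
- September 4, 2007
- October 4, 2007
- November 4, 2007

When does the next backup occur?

Gaps: 31, 30, 31 days — not constant. Every event is on the 4th of the month.
Pattern: the 4th of each month.
December 2007: December 4, 2007.

December 4, 2007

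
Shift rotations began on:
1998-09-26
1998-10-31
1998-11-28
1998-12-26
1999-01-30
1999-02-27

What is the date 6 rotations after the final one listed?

All Saturdays; the gaps (35, 28, 28, 35, 28) vary with month length.
This is the last Saturday of each month.
March 1999 ends with Saturday 1999-03-27.
Last Saturday of April 1999: 1999-04-24.
Last Saturday of May 1999: 1999-05-29.
Last Saturday of June 1999: 1999-06-26.
July 1999 ends with Saturday 1999-07-31.
August 1999 ends with Saturday 1999-08-28.

1999-08-28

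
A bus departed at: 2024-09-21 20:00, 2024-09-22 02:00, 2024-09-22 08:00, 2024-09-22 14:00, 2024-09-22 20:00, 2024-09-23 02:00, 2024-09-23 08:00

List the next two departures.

2024-09-23 14:00, 2024-09-23 20:00

The interval is a steady 6 hours (6, 6, 6, 6, 6, 6).
2024-09-23 08:00 + 6 h = 2024-09-23 14:00.
2024-09-23 14:00 + 6 h = 2024-09-23 20:00.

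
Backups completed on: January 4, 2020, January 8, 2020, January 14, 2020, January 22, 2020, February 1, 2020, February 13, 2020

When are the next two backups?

Intervals are 4, 6, 8, 10, 12 days — an arithmetic progression with common difference 2.
Next gap: 14 days. February 13, 2020 + 14 days = February 27, 2020.
Next gap: 16 days. February 27, 2020 + 16 days = March 14, 2020.

February 27, 2020; March 14, 2020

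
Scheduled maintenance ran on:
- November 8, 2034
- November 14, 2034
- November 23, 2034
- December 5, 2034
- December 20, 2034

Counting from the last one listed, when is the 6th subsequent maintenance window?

May 22, 2035

The spacing grows by 3 each time: 6, 9, 12, 15 days.
Next gap: 18 days. December 20, 2034 + 18 days = January 7, 2035.
Next gap: 21 days. January 7, 2035 + 21 days = January 28, 2035.
Next gap: 24 days. January 28, 2035 + 24 days = February 21, 2035.
Next gap: 27 days. February 21, 2035 + 27 days = March 20, 2035.
Next gap: 30 days. March 20, 2035 + 30 days = April 19, 2035.
Next gap: 33 days. April 19, 2035 + 33 days = May 22, 2035.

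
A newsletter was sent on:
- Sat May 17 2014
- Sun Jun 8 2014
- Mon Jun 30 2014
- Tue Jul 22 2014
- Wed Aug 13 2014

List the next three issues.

Every event comes 22 days after the last (22, 22, 22, 22).
Wed Aug 13 2014 + 22 days = Thu Sep 4 2014.
Thu Sep 4 2014 + 22 days = Fri Sep 26 2014.
Fri Sep 26 2014 + 22 days = Sat Oct 18 2014.

Thu Sep 4 2014, Fri Sep 26 2014, Sat Oct 18 2014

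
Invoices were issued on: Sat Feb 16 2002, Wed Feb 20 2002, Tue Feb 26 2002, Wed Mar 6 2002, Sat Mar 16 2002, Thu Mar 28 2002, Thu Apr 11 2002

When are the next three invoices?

The spacing grows by 2 each time: 4, 6, 8, 10, 12, 14 days.
Next gap: 16 days. Thu Apr 11 2002 + 16 days = Sat Apr 27 2002.
Next gap: 18 days. Sat Apr 27 2002 + 18 days = Wed May 15 2002.
Next gap: 20 days. Wed May 15 2002 + 20 days = Tue Jun 4 2002.

Sat Apr 27 2002, Wed May 15 2002, Tue Jun 4 2002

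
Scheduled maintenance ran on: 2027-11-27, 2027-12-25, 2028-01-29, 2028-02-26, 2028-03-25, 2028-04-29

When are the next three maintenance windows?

Every date is a Saturday; gaps 28, 35, 28, 28, 35 days.
Each is the last Saturday of its month (at least one falls on the 29th or later, ruling out '4th Saturday').
May 2028 ends with Saturday 2028-05-27.
June 2028 ends with Saturday 2028-06-24.
Last Saturday of July 2028: 2028-07-29.

2028-05-27, 2028-06-24, 2028-07-29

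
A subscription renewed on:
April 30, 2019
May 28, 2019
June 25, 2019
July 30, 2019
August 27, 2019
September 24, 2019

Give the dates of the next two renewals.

Every date is a Tuesday; gaps 28, 28, 35, 28, 28 days.
Each is the last Tuesday of its month (at least one falls on the 29th or later, ruling out '4th Tuesday').
October 2019 ends with Tuesday October 29, 2019.
November 2019 ends with Tuesday November 26, 2019.

October 29, 2019; November 26, 2019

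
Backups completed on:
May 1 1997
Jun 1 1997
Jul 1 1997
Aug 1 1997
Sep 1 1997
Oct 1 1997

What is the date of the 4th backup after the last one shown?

Feb 1 1998

Each date is the 1st; the gaps (31, 30, 31, 31, 30) track the month lengths.
The rule is the 1st of each month.
Next: November 1997 → Nov 1 1997.
Next: December 1997 → Dec 1 1997.
January 1998: Jan 1 1998.
February 1998: Feb 1 1998.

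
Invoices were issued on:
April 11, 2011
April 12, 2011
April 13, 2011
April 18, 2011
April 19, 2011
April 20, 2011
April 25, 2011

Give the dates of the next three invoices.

April 26, 2011; April 27, 2011; May 2, 2011

Every event lands on a Monday or Tuesday or Wednesday (gaps cycle 1, 1, 5, 1, 1, 5).
So the schedule is: every Monday, Tuesday and Wednesday.
The following Tuesday is April 26, 2011.
Next Wednesday: April 27, 2011.
The following Monday is May 2, 2011.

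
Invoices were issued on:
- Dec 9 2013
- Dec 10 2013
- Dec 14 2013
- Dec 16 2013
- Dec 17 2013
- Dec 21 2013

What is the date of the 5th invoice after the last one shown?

Gaps: 1, 4, 2, 1, 4 days — not constant, but cyclic with period 3.
The events fall on every Monday, Tuesday and Saturday.
The following Monday is Dec 23 2013.
Next Tuesday: Dec 24 2013.
Next Saturday: Dec 28 2013.
Next Monday: Dec 30 2013.
Next Tuesday: Dec 31 2013.

Dec 31 2013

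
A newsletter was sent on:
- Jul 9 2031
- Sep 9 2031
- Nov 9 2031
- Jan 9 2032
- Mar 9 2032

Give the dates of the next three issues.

The day-of-month is always 9 (62, 61, 61, 60 days between events).
So this recurs on the 9th of every 2 months.
May 2032: May 9 2032.
July 2032: Jul 9 2032.
September 2032: Sep 9 2032.

May 9 2032, Jul 9 2032, Sep 9 2032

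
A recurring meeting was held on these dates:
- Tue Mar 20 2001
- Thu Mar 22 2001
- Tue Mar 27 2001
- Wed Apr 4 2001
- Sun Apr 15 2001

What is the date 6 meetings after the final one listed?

Wed Aug 22 2001

Intervals are 2, 5, 8, 11 days — an arithmetic progression with common difference 3.
Next gap: 14 days. Sun Apr 15 2001 + 14 days = Sun Apr 29 2001.
Next gap: 17 days. Sun Apr 29 2001 + 17 days = Wed May 16 2001.
Next gap: 20 days. Wed May 16 2001 + 20 days = Tue Jun 5 2001.
Next gap: 23 days. Tue Jun 5 2001 + 23 days = Thu Jun 28 2001.
Next gap: 26 days. Thu Jun 28 2001 + 26 days = Tue Jul 24 2001.
Next gap: 29 days. Tue Jul 24 2001 + 29 days = Wed Aug 22 2001.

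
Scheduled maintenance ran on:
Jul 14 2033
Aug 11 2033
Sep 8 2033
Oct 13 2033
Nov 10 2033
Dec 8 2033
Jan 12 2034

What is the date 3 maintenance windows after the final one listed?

These are Thursdays at 28- or 35-day spacing (28, 28, 35, 28, 28, 35).
The pattern: 2nd Thursday of the month.
February 2034 — 2nd Thursday is Feb 9 2034.
2nd Thursday of March 2034: Mar 9 2034.
April 2034 — 2nd Thursday is Apr 13 2034.

Apr 13 2034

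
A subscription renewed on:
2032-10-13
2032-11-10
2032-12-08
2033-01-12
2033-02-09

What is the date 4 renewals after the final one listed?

2033-06-08

These are Wednesdays at 28- or 35-day spacing (28, 28, 35, 28).
The pattern: 2nd Wednesday of the month.
March 2033 — 2nd Wednesday is 2033-03-09.
April 2033 — 2nd Wednesday is 2033-04-13.
2nd Wednesday of May 2033: 2033-05-11.
2nd Wednesday of June 2033: 2033-06-08.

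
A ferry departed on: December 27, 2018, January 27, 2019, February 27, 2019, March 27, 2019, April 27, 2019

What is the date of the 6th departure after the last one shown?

Gaps: 31, 31, 28, 31 days — not constant. Every event is on the 27th of the month.
Pattern: the 27th of each month.
May 2019: May 27, 2019.
June 2019: June 27, 2019.
Next: July 2019 → July 27, 2019.
Next: August 2019 → August 27, 2019.
Next: September 2019 → September 27, 2019.
October 2019: October 27, 2019.

October 27, 2019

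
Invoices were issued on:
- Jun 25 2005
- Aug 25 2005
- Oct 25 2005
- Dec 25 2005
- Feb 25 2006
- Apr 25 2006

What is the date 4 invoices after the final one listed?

Dec 25 2006

The day-of-month is always 25 (61, 61, 61, 62, 59 days between events).
So this recurs on the 25th of every 2 months.
June 2006: Jun 25 2006.
Next: August 2006 → Aug 25 2006.
Next: October 2006 → Oct 25 2006.
December 2006: Dec 25 2006.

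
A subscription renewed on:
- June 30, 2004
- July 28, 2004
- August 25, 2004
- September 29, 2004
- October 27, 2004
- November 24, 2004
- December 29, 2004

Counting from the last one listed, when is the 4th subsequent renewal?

April 27, 2005

All Wednesdays; the gaps (28, 28, 35, 28, 28, 35) vary with month length.
This is the last Wednesday of each month.
January 2005 ends with Wednesday January 26, 2005.
February 2005 ends with Wednesday February 23, 2005.
March 2005 ends with Wednesday March 30, 2005.
April 2005 ends with Wednesday April 27, 2005.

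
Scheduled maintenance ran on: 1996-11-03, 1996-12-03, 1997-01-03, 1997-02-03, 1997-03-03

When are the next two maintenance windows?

Each date is the 3rd; the gaps (30, 31, 31, 28) track the month lengths.
The rule is the 3rd of each month.
April 1997: 1997-04-03.
Next: May 1997 → 1997-05-03.

1997-04-03, 1997-05-03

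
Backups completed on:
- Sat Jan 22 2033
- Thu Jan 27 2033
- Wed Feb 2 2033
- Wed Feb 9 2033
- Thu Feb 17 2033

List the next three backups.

Sat Feb 26 2033, Tue Mar 8 2033, Sat Mar 19 2033

Gaps: 5, 6, 7, 8 days — each gap is 1 larger than the previous one.
Next gap: 9 days. Thu Feb 17 2033 + 9 days = Sat Feb 26 2033.
Next gap: 10 days. Sat Feb 26 2033 + 10 days = Tue Mar 8 2033.
Next gap: 11 days. Tue Mar 8 2033 + 11 days = Sat Mar 19 2033.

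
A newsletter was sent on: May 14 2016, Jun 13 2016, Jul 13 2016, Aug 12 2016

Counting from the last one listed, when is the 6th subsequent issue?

Feb 8 2017

Gaps between consecutive events: 30, 30, 30 days — a constant 30-day interval.
Aug 12 2016 + 30 days = Sep 11 2016.
Sep 11 2016 + 30 days = Oct 11 2016.
Oct 11 2016 + 30 days = Nov 10 2016.
Nov 10 2016 + 30 days = Dec 10 2016.
Dec 10 2016 + 30 days = Jan 9 2017.
Jan 9 2017 + 30 days = Feb 8 2017.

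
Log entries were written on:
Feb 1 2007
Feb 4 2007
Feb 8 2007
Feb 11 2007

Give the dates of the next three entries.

Feb 15 2007, Feb 18 2007, Feb 22 2007

The gap pattern 3, 4, 3 repeats every 2 events.
These are the Thursdays and Sundays of each week.
The following Thursday is Feb 15 2007.
Next Sunday: Feb 18 2007.
Next Thursday: Feb 22 2007.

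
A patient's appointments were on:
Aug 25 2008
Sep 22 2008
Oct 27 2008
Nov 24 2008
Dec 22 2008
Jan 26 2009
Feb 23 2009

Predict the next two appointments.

These are Mondays at 28- or 35-day spacing (28, 35, 28, 28, 35, 28).
The pattern: 4th Monday of the month.
March 2009 — 4th Monday is Mar 23 2009.
4th Monday of April 2009: Apr 27 2009.

Mar 23 2009, Apr 27 2009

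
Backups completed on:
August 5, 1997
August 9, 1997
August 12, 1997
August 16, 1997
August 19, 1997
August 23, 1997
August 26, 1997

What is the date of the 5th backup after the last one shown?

September 13, 1997

The gap pattern 4, 3, 4, 3, 4, 3 repeats every 2 events.
These are the Tuesdays and Saturdays of each week.
The following Saturday is August 30, 1997.
Next Tuesday: September 2, 1997.
The following Saturday is September 6, 1997.
The following Tuesday is September 9, 1997.
Next Saturday: September 13, 1997.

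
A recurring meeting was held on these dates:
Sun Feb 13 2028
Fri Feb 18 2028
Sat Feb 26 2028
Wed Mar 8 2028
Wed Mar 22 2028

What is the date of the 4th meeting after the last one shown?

Fri Jun 16 2028

The spacing grows by 3 each time: 5, 8, 11, 14 days.
Next gap: 17 days. Wed Mar 22 2028 + 17 days = Sat Apr 8 2028.
Next gap: 20 days. Sat Apr 8 2028 + 20 days = Fri Apr 28 2028.
Next gap: 23 days. Fri Apr 28 2028 + 23 days = Sun May 21 2028.
Next gap: 26 days. Sun May 21 2028 + 26 days = Fri Jun 16 2028.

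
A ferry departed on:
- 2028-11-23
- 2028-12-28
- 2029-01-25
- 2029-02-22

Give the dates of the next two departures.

Gaps: 35, 28, 28 days — a mix of 28 and 35. Every date is a Thursday.
Each is the 4th Thursday of its month.
March 2029 — 4th Thursday is 2029-03-22.
4th Thursday of April 2029: 2029-04-26.

2029-03-22, 2029-04-26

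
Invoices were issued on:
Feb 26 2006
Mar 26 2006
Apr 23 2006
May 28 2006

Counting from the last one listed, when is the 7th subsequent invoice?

Dec 24 2006

All dates are Sundays, 28, 28, 35 days apart.
Specifically, the 4th Sunday of each month.
June 2006 — 4th Sunday is Jun 25 2006.
July 2006 — 4th Sunday is Jul 23 2006.
4th Sunday of August 2006: Aug 27 2006.
4th Sunday of September 2006: Sep 24 2006.
4th Sunday of October 2006: Oct 22 2006.
4th Sunday of November 2006: Nov 26 2006.
December 2006 — 4th Sunday is Dec 24 2006.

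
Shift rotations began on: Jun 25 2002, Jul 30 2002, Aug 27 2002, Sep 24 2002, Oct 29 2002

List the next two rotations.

Nov 26 2002, Dec 31 2002

These are Tuesdays with 35, 28, 28, 35-day gaps.
Each is the final Tuesday of its month — Jul 30 2002 is past the 28th, so '4th Tuesday' doesn't fit.
Last Tuesday of November 2002: Nov 26 2002.
December 2002 ends with Tuesday Dec 31 2002.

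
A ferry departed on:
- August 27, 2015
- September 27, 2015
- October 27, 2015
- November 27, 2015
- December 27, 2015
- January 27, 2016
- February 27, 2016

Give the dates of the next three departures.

March 27, 2016; April 27, 2016; May 27, 2016

Gaps: 31, 30, 31, 30, 31, 31 days — not constant. Every event is on the 27th of the month.
Pattern: the 27th of each month.
Next: March 2016 → March 27, 2016.
Next: April 2016 → April 27, 2016.
Next: May 2016 → May 27, 2016.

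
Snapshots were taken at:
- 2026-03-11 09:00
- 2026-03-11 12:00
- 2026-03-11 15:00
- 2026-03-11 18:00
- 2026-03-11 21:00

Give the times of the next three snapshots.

Spacing: 3, 3, 3, 3 h — constant 3 h.
2026-03-11 21:00 + 3 h = 2026-03-12 00:00.
2026-03-12 00:00 + 3 h = 2026-03-12 03:00.
2026-03-12 03:00 + 3 h = 2026-03-12 06:00.

2026-03-12 00:00, 2026-03-12 03:00, 2026-03-12 06:00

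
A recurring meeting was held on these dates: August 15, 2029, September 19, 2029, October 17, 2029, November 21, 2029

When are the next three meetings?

All dates are Wednesdays, 35, 28, 35 days apart.
Specifically, the 3rd Wednesday of each month.
3rd Wednesday of December 2029: December 19, 2029.
January 2030 — 3rd Wednesday is January 16, 2030.
3rd Wednesday of February 2030: February 20, 2030.

December 19, 2029; January 16, 2030; February 20, 2030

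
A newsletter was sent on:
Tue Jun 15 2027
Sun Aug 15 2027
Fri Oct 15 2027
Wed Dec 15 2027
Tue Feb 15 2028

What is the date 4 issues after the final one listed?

Sun Oct 15 2028

Each date is the 15th; the gaps (61, 61, 61, 62) track the month lengths.
The rule is the 15th of every 2 months.
Next: April 2028 → Sat Apr 15 2028.
June 2028: Thu Jun 15 2028.
August 2028: Tue Aug 15 2028.
Next: October 2028 → Sun Oct 15 2028.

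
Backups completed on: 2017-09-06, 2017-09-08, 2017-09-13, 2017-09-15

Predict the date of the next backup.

2017-09-20

The gap pattern 2, 5, 2 repeats every 2 events.
These are the Wednesdays and Fridays of each week.
Next Wednesday: 2017-09-20.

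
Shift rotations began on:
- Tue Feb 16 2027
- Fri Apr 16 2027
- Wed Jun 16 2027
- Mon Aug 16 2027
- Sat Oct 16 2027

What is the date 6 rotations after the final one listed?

Each date is the 16th; the gaps (59, 61, 61, 61) track the month lengths.
The rule is the 16th of every 2 months.
Next: December 2027 → Thu Dec 16 2027.
February 2028: Wed Feb 16 2028.
Next: April 2028 → Sun Apr 16 2028.
Next: June 2028 → Fri Jun 16 2028.
August 2028: Wed Aug 16 2028.
October 2028: Mon Oct 16 2028.

Mon Oct 16 2028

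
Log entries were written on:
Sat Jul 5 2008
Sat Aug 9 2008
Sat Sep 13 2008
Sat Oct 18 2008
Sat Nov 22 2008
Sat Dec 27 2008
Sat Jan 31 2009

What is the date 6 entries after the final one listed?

Every event comes 35 days after the last (35, 35, 35, 35, 35, 35).
Sat Jan 31 2009 + 35 days = Sat Mar 7 2009.
Sat Mar 7 2009 + 35 days = Sat Apr 11 2009.
Sat Apr 11 2009 + 35 days = Sat May 16 2009.
Sat May 16 2009 + 35 days = Sat Jun 20 2009.
Sat Jun 20 2009 + 35 days = Sat Jul 25 2009.
Sat Jul 25 2009 + 35 days = Sat Aug 29 2009.

Sat Aug 29 2009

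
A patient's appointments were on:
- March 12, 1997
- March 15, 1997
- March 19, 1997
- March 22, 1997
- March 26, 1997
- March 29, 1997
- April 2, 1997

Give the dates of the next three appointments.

April 5, 1997; April 9, 1997; April 12, 1997

Every event lands on a Wednesday or Saturday (gaps cycle 3, 4, 3, 4, 3, 4).
So the schedule is: every Wednesday and Saturday.
The following Saturday is April 5, 1997.
The following Wednesday is April 9, 1997.
The following Saturday is April 12, 1997.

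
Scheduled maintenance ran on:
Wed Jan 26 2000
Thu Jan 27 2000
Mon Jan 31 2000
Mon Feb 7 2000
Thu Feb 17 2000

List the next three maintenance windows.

Intervals are 1, 4, 7, 10 days — an arithmetic progression with common difference 3.
Next gap: 13 days. Thu Feb 17 2000 + 13 days = Wed Mar 1 2000.
Next gap: 16 days. Wed Mar 1 2000 + 16 days = Fri Mar 17 2000.
Next gap: 19 days. Fri Mar 17 2000 + 19 days = Wed Apr 5 2000.

Wed Mar 1 2000, Fri Mar 17 2000, Wed Apr 5 2000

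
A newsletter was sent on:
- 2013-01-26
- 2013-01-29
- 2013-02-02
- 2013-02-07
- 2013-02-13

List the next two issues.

Gaps: 3, 4, 5, 6 days — each gap is 1 larger than the previous one.
Next gap: 7 days. 2013-02-13 + 7 days = 2013-02-20.
Next gap: 8 days. 2013-02-20 + 8 days = 2013-02-28.

2013-02-20, 2013-02-28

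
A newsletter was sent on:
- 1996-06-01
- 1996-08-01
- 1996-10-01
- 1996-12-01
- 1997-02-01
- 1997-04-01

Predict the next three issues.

Each date is the 1st; the gaps (61, 61, 61, 62, 59) track the month lengths.
The rule is the 1st of every 2 months.
Next: June 1997 → 1997-06-01.
Next: August 1997 → 1997-08-01.
October 1997: 1997-10-01.

1997-06-01, 1997-08-01, 1997-10-01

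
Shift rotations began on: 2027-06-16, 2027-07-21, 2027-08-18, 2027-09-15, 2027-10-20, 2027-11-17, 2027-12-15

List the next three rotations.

All dates are Wednesdays, 35, 28, 28, 35, 28, 28 days apart.
Specifically, the 3rd Wednesday of each month.
January 2028 — 3rd Wednesday is 2028-01-19.
February 2028 — 3rd Wednesday is 2028-02-16.
March 2028 — 3rd Wednesday is 2028-03-15.

2028-01-19, 2028-02-16, 2028-03-15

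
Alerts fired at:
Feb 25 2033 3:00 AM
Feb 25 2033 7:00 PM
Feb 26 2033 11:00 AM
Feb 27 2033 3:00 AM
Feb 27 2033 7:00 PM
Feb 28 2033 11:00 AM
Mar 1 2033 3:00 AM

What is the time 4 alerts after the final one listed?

Mar 3 2033 7:00 PM

Gaps: 16, 16, 16, 16, 16, 16 hours — each event is 16 hours after the previous one.
Mar 1 2033 3:00 AM + 16 h = Mar 1 2033 7:00 PM.
Mar 1 2033 7:00 PM + 16 h = Mar 2 2033 11:00 AM.
Mar 2 2033 11:00 AM + 16 h = Mar 3 2033 3:00 AM.
Mar 3 2033 3:00 AM + 16 h = Mar 3 2033 7:00 PM.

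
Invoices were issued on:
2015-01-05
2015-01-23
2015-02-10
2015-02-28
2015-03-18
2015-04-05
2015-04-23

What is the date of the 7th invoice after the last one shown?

The spacing is 18, 18, 18, 18, 18, 18 days — always 18 days.
2015-04-23 + 18 days = 2015-05-11.
2015-05-11 + 18 days = 2015-05-29.
2015-05-29 + 18 days = 2015-06-16.
2015-06-16 + 18 days = 2015-07-04.
2015-07-04 + 18 days = 2015-07-22.
2015-07-22 + 18 days = 2015-08-09.
2015-08-09 + 18 days = 2015-08-27.

2015-08-27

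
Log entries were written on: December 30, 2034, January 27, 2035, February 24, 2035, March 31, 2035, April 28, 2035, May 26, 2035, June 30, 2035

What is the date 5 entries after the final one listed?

Every date is a Saturday; gaps 28, 28, 35, 28, 28, 35 days.
Each is the last Saturday of its month (at least one falls on the 29th or later, ruling out '4th Saturday').
July 2035 ends with Saturday July 28, 2035.
August 2035 ends with Saturday August 25, 2035.
September 2035 ends with Saturday September 29, 2035.
Last Saturday of October 2035: October 27, 2035.
November 2035 ends with Saturday November 24, 2035.

November 24, 2035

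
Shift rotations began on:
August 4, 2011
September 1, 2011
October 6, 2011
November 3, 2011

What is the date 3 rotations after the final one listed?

February 2, 2012

All dates are Thursdays, 28, 35, 28 days apart.
Specifically, the 1st Thursday of each month.
1st Thursday of December 2011: December 1, 2011.
1st Thursday of January 2012: January 5, 2012.
February 2012 — 1st Thursday is February 2, 2012.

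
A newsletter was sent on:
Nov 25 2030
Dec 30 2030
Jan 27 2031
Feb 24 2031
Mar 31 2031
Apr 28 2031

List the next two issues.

Every date is a Monday; gaps 35, 28, 28, 35, 28 days.
Each is the last Monday of its month (at least one falls on the 29th or later, ruling out '4th Monday').
May 2031 ends with Monday May 26 2031.
Last Monday of June 2031: Jun 30 2031.

May 26 2031, Jun 30 2031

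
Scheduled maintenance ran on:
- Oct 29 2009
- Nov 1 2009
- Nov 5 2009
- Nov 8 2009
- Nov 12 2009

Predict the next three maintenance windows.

Nov 15 2009, Nov 19 2009, Nov 22 2009

Every event lands on a Thursday or Sunday (gaps cycle 3, 4, 3, 4).
So the schedule is: every Thursday and Sunday.
The following Sunday is Nov 15 2009.
The following Thursday is Nov 19 2009.
Next Sunday: Nov 22 2009.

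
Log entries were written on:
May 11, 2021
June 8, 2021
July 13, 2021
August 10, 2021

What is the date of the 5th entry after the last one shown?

All dates are Tuesdays, 28, 35, 28 days apart.
Specifically, the 2nd Tuesday of each month.
2nd Tuesday of September 2021: September 14, 2021.
October 2021 — 2nd Tuesday is October 12, 2021.
November 2021 — 2nd Tuesday is November 9, 2021.
2nd Tuesday of December 2021: December 14, 2021.
January 2022 — 2nd Tuesday is January 11, 2022.

January 11, 2022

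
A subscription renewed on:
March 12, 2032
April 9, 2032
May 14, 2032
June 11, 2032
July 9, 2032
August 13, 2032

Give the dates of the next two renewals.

Gaps: 28, 35, 28, 28, 35 days — a mix of 28 and 35. Every date is a Friday.
Each is the 2nd Friday of its month.
September 2032 — 2nd Friday is September 10, 2032.
2nd Friday of October 2032: October 8, 2032.

September 10, 2032; October 8, 2032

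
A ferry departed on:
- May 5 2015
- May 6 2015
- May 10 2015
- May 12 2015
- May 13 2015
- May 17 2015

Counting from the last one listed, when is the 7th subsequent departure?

The gap pattern 1, 4, 2, 1, 4 repeats every 3 events.
These are the Tuesdays, Wednesdays and Sundays of each week.
Next Tuesday: May 19 2015.
The following Wednesday is May 20 2015.
Next Sunday: May 24 2015.
Next Tuesday: May 26 2015.
The following Wednesday is May 27 2015.
The following Sunday is May 31 2015.
Next Tuesday: Jun 2 2015.

Jun 2 2015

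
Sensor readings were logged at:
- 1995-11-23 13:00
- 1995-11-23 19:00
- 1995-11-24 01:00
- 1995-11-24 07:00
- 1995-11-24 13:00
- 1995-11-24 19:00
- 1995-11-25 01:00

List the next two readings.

Gaps: 6, 6, 6, 6, 6, 6 hours — each event is 6 hours after the previous one.
1995-11-25 01:00 + 6 h = 1995-11-25 07:00.
1995-11-25 07:00 + 6 h = 1995-11-25 13:00.

1995-11-25 07:00, 1995-11-25 13:00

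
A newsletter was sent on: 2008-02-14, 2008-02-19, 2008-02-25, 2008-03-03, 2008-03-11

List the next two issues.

2008-03-20, 2008-03-30

The spacing grows by 1 each time: 5, 6, 7, 8 days.
Next gap: 9 days. 2008-03-11 + 9 days = 2008-03-20.
Next gap: 10 days. 2008-03-20 + 10 days = 2008-03-30.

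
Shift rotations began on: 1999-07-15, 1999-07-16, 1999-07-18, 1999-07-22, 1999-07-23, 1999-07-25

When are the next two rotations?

Every event lands on a Thursday or Friday or Sunday (gaps cycle 1, 2, 4, 1, 2).
So the schedule is: every Thursday, Friday and Sunday.
Next Thursday: 1999-07-29.
The following Friday is 1999-07-30.

1999-07-29, 1999-07-30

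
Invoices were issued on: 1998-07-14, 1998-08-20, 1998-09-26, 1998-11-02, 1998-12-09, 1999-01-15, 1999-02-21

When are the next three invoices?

The spacing is 37, 37, 37, 37, 37, 37 days — always 37 days.
1999-02-21 + 37 days = 1999-03-30.
1999-03-30 + 37 days = 1999-05-06.
1999-05-06 + 37 days = 1999-06-12.

1999-03-30, 1999-05-06, 1999-06-12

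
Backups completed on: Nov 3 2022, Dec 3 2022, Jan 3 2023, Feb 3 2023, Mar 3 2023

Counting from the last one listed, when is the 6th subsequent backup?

Sep 3 2023

The day-of-month is always 3 (30, 31, 31, 28 days between events).
So this recurs on the 3rd of each month.
Next: April 2023 → Apr 3 2023.
May 2023: May 3 2023.
June 2023: Jun 3 2023.
July 2023: Jul 3 2023.
Next: August 2023 → Aug 3 2023.
September 2023: Sep 3 2023.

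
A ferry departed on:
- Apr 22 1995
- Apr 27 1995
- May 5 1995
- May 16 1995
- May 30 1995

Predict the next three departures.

The spacing grows by 3 each time: 5, 8, 11, 14 days.
Next gap: 17 days. May 30 1995 + 17 days = Jun 16 1995.
Next gap: 20 days. Jun 16 1995 + 20 days = Jul 6 1995.
Next gap: 23 days. Jul 6 1995 + 23 days = Jul 29 1995.

Jun 16 1995, Jul 6 1995, Jul 29 1995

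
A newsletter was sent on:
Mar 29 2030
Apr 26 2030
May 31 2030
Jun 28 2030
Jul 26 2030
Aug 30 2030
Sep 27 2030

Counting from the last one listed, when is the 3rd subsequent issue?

Dec 27 2030

All Fridays; the gaps (28, 35, 28, 28, 35, 28) vary with month length.
This is the last Friday of each month.
October 2030 ends with Friday Oct 25 2030.
Last Friday of November 2030: Nov 29 2030.
Last Friday of December 2030: Dec 27 2030.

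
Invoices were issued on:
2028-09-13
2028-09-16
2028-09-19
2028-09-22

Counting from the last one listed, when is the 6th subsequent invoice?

2028-10-10

Gaps between consecutive events: 3, 3, 3 days — a constant 3-day interval.
2028-09-22 + 3 days = 2028-09-25.
2028-09-25 + 3 days = 2028-09-28.
2028-09-28 + 3 days = 2028-10-01.
2028-10-01 + 3 days = 2028-10-04.
2028-10-04 + 3 days = 2028-10-07.
2028-10-07 + 3 days = 2028-10-10.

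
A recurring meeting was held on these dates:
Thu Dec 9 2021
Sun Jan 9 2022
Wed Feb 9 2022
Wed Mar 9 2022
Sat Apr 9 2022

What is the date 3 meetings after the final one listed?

Gaps: 31, 31, 28, 31 days — not constant. Every event is on the 9th of the month.
Pattern: the 9th of each month.
Next: May 2022 → Mon May 9 2022.
Next: June 2022 → Thu Jun 9 2022.
July 2022: Sat Jul 9 2022.

Sat Jul 9 2022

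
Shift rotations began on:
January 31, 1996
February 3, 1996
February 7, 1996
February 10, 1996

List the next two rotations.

The gap pattern 3, 4, 3 repeats every 2 events.
These are the Wednesdays and Saturdays of each week.
Next Wednesday: February 14, 1996.
Next Saturday: February 17, 1996.

February 14, 1996; February 17, 1996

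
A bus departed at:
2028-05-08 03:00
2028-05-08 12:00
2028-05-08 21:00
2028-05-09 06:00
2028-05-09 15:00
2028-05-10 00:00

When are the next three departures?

2028-05-10 09:00, 2028-05-10 18:00, 2028-05-11 03:00

Gaps: 9, 9, 9, 9, 9 hours — each event is 9 hours after the previous one.
2028-05-10 00:00 + 9 h = 2028-05-10 09:00.
2028-05-10 09:00 + 9 h = 2028-05-10 18:00.
2028-05-10 18:00 + 9 h = 2028-05-11 03:00.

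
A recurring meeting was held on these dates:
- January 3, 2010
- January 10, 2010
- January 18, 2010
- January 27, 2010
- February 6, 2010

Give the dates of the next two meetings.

Intervals are 7, 8, 9, 10 days — an arithmetic progression with common difference 1.
Next gap: 11 days. February 6, 2010 + 11 days = February 17, 2010.
Next gap: 12 days. February 17, 2010 + 12 days = March 1, 2010.

February 17, 2010; March 1, 2010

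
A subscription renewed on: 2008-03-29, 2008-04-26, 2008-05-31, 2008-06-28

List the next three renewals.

2008-07-26, 2008-08-30, 2008-09-27

All Saturdays; the gaps (28, 35, 28) vary with month length.
This is the last Saturday of each month.
Last Saturday of July 2008: 2008-07-26.
Last Saturday of August 2008: 2008-08-30.
September 2008 ends with Saturday 2008-09-27.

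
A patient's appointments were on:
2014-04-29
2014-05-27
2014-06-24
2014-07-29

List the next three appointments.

2014-08-26, 2014-09-30, 2014-10-28

Every date is a Tuesday; gaps 28, 28, 35 days.
Each is the last Tuesday of its month (at least one falls on the 29th or later, ruling out '4th Tuesday').
Last Tuesday of August 2014: 2014-08-26.
Last Tuesday of September 2014: 2014-09-30.
Last Tuesday of October 2014: 2014-10-28.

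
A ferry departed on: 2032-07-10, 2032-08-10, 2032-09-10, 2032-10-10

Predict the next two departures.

2032-11-10, 2032-12-10

The day-of-month is always 10 (31, 31, 30 days between events).
So this recurs on the 10th of each month.
November 2032: 2032-11-10.
December 2032: 2032-12-10.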